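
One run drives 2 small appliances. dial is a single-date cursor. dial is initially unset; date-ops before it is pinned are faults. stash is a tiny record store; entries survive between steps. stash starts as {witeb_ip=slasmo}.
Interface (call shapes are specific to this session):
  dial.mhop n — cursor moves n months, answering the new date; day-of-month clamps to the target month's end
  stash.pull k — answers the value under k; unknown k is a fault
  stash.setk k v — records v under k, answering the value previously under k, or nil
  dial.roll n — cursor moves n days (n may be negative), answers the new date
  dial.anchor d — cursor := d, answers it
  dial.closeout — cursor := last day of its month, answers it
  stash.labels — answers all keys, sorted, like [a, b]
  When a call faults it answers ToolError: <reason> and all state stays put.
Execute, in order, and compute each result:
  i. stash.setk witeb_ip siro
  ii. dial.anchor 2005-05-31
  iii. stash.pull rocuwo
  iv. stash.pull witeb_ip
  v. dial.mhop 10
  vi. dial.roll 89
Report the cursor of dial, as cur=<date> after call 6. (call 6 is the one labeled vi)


Answer: cur=2006-06-28

Derivation:
I use stash.setk(k=witeb_ip, v=siro), and observe slasmo.
Then dial.anchor(d=2005-05-31), which returns 2005-05-31.
I try stash.pull(k=rocuwo), and see ToolError: no such key rocuwo.
Next I call stash.pull(k=witeb_ip), and observe siro.
Calling dial.mhop(n=10), — result: 2006-03-31.
Then dial.roll(n=89), and see 2006-06-28.


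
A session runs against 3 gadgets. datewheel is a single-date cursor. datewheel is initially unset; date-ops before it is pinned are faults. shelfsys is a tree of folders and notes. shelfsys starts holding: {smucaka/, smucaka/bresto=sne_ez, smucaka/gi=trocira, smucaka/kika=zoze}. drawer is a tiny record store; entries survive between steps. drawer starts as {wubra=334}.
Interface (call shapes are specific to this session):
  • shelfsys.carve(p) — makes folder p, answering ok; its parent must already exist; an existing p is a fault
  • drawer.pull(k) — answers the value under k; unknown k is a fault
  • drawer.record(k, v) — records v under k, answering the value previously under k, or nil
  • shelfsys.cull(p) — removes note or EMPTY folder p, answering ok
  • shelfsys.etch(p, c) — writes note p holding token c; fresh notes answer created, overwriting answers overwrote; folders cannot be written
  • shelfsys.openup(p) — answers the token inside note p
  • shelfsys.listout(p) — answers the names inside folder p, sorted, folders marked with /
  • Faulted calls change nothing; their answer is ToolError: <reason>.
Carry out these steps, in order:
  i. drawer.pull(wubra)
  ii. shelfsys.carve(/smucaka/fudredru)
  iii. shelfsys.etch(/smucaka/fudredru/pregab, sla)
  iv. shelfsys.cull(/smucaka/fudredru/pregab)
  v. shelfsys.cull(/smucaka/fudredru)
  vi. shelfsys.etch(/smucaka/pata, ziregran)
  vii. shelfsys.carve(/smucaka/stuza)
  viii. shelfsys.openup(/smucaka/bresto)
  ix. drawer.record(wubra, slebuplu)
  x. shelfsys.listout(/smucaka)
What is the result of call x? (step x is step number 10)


Answer: [bresto, gi, kika, pata, stuza/]

Derivation:
==> drawer.pull(k→wubra)
<== 334
==> shelfsys.carve(p→/smucaka/fudredru)
<== ok
==> shelfsys.etch(p→/smucaka/fudredru/pregab, c→sla)
<== created
==> shelfsys.cull(p→/smucaka/fudredru/pregab)
<== ok
==> shelfsys.cull(p→/smucaka/fudredru)
<== ok
==> shelfsys.etch(p→/smucaka/pata, c→ziregran)
<== created
==> shelfsys.carve(p→/smucaka/stuza)
<== ok
==> shelfsys.openup(p→/smucaka/bresto)
<== sne_ez
==> drawer.record(k→wubra, v→slebuplu)
<== 334
==> shelfsys.listout(p→/smucaka)
<== [bresto, gi, kika, pata, stuza/]


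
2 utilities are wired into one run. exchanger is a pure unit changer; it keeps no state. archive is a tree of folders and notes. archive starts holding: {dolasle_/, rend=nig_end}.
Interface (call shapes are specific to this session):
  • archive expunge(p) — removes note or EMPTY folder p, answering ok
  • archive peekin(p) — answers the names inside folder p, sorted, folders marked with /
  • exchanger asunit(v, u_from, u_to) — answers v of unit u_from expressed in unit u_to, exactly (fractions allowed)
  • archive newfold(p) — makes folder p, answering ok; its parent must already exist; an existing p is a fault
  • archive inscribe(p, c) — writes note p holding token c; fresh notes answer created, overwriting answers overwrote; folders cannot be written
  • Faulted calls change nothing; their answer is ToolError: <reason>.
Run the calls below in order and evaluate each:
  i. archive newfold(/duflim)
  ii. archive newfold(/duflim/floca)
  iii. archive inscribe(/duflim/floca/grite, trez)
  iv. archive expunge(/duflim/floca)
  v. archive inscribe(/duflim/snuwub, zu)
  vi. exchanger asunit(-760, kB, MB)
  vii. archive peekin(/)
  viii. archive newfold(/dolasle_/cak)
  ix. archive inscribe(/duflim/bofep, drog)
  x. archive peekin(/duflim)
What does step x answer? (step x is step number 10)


>>> archive newfold p: /duflim
  ok
>>> archive newfold p: /duflim/floca
  ok
>>> archive inscribe p: /duflim/floca/grite c: trez
  created
>>> archive expunge p: /duflim/floca
  ToolError: not empty
>>> archive inscribe p: /duflim/snuwub c: zu
  created
>>> exchanger asunit v: -760 u_from: kB u_to: MB
  -19/25
>>> archive peekin p: /
  [dolasle_/, duflim/, rend]
>>> archive newfold p: /dolasle_/cak
  ok
>>> archive inscribe p: /duflim/bofep c: drog
  created
>>> archive peekin p: /duflim
  [bofep, floca/, snuwub]

Answer: [bofep, floca/, snuwub]


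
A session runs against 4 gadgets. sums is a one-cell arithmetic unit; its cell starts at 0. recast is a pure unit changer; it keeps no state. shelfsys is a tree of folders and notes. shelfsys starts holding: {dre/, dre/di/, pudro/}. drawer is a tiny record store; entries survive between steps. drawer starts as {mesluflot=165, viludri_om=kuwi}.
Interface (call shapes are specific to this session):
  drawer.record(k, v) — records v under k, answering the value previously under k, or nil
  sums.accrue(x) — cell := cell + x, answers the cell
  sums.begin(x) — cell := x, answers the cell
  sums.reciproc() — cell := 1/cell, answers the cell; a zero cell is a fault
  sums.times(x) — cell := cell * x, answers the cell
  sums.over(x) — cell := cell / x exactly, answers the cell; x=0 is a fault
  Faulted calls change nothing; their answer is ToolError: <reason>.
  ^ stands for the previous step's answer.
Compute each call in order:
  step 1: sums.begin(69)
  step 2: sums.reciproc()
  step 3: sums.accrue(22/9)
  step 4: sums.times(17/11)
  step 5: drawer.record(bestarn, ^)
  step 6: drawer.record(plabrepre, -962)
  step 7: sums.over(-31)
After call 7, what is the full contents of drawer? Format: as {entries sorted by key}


-> begin(x='69')
<- 69
-> reciproc()
<- 1/69
-> accrue(x='22/9')
<- 509/207
-> times(x='17/11')
<- 8653/2277
-> record(k='bestarn', v='^')
<- nil
-> record(k='plabrepre', v='-962')
<- nil
-> over(x='-31')
<- -8653/70587

Answer: {bestarn=8653/2277, mesluflot=165, plabrepre=-962, viludri_om=kuwi}


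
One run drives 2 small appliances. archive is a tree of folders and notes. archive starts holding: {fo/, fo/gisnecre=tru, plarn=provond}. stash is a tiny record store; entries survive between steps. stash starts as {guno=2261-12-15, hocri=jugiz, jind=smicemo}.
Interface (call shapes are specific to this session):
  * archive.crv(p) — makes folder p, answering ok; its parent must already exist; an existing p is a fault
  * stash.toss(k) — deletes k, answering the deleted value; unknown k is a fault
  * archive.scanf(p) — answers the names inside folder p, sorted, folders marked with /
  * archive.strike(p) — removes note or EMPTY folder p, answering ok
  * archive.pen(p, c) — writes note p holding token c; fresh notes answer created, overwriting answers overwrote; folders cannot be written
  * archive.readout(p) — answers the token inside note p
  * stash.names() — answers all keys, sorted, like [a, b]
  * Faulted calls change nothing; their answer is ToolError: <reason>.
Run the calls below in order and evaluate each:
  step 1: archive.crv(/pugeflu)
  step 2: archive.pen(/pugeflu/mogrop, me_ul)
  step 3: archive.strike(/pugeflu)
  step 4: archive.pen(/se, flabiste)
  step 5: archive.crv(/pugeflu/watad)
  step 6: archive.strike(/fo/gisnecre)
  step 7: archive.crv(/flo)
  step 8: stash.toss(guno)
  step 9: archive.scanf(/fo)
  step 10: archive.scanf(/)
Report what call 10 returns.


[in] archive.crv p='/pugeflu'
= ok
[in] archive.pen p='/pugeflu/mogrop' c='me_ul'
= created
[in] archive.strike p='/pugeflu'
= ToolError: not empty
[in] archive.pen p='/se' c='flabiste'
= created
[in] archive.crv p='/pugeflu/watad'
= ok
[in] archive.strike p='/fo/gisnecre'
= ok
[in] archive.crv p='/flo'
= ok
[in] stash.toss k='guno'
= 2261-12-15
[in] archive.scanf p='/fo'
= []
[in] archive.scanf p='/'
= [flo/, fo/, plarn, pugeflu/, se]

Answer: [flo/, fo/, plarn, pugeflu/, se]


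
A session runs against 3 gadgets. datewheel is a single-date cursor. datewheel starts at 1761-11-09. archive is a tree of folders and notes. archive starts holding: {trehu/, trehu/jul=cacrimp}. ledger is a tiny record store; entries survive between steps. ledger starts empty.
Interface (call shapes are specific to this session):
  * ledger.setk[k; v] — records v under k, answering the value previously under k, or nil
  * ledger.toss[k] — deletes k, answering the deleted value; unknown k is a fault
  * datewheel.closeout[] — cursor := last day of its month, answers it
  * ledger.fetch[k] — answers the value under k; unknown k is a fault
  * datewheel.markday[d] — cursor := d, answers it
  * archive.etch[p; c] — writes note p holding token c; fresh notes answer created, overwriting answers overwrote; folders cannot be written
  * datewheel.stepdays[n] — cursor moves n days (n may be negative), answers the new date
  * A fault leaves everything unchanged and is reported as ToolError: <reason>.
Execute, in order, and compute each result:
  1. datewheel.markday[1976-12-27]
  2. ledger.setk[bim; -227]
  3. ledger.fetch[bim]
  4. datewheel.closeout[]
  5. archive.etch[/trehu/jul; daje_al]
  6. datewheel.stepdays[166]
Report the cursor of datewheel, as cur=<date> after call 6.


Answer: cur=1977-06-15

Derivation:
Step: markday[1976-12-27]
Result: 1976-12-27
Step: setk[bim; -227]
Result: nil
Step: fetch[bim]
Result: -227
Step: closeout[]
Result: 1976-12-31
Step: etch[/trehu/jul; daje_al]
Result: overwrote
Step: stepdays[166]
Result: 1977-06-15


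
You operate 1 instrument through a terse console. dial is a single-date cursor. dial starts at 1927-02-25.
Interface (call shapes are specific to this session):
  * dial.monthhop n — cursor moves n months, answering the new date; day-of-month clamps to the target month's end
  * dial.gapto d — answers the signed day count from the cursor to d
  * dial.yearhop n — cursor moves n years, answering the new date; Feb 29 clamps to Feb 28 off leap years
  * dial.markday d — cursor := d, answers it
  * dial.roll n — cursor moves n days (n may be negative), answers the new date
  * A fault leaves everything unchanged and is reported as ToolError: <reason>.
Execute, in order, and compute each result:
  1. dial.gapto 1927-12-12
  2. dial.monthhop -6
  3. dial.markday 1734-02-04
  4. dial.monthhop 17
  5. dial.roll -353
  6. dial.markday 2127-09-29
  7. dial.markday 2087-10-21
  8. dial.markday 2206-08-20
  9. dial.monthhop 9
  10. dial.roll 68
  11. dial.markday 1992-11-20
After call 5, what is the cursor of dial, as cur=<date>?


Act: dial.gapto[d='1927-12-12']
Obs: 290
Act: dial.monthhop[n='-6']
Obs: 1926-08-25
Act: dial.markday[d='1734-02-04']
Obs: 1734-02-04
Act: dial.monthhop[n='17']
Obs: 1735-07-04
Act: dial.roll[n='-353']
Obs: 1734-07-16
Act: dial.markday[d='2127-09-29']
Obs: 2127-09-29
Act: dial.markday[d='2087-10-21']
Obs: 2087-10-21
Act: dial.markday[d='2206-08-20']
Obs: 2206-08-20
Act: dial.monthhop[n='9']
Obs: 2207-05-20
Act: dial.roll[n='68']
Obs: 2207-07-27
Act: dial.markday[d='1992-11-20']
Obs: 1992-11-20

Answer: cur=1734-07-16


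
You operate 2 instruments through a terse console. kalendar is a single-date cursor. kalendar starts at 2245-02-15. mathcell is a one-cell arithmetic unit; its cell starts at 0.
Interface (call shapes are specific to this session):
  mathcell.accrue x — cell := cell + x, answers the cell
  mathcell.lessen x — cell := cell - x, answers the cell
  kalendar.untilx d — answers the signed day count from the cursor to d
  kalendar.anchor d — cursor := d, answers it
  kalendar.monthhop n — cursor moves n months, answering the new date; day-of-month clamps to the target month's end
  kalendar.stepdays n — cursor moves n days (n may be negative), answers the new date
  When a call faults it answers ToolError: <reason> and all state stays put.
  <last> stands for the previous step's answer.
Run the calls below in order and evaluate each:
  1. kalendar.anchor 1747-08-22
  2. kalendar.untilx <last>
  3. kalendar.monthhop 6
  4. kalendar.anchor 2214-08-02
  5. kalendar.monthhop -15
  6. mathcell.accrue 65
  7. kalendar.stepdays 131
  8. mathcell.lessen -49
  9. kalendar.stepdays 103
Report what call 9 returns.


! kalendar.anchor(1747-08-22) : 1747-08-22
! kalendar.untilx(<last>) : 0
! kalendar.monthhop(6) : 1748-02-22
! kalendar.anchor(2214-08-02) : 2214-08-02
! kalendar.monthhop(-15) : 2213-05-02
! mathcell.accrue(65) : 65
! kalendar.stepdays(131) : 2213-09-10
! mathcell.lessen(-49) : 114
! kalendar.stepdays(103) : 2213-12-22

Answer: 2213-12-22


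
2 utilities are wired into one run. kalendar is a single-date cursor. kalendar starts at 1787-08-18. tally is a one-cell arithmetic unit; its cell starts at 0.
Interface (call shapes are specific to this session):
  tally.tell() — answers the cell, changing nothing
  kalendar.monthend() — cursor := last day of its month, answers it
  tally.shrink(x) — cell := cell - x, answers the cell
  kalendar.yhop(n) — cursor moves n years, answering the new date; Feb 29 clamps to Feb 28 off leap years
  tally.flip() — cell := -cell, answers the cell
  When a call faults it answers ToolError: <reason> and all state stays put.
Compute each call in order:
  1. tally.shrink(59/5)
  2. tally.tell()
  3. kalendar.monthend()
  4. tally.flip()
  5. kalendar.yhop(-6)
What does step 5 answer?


Answer: 1781-08-31

Derivation:
-- 1. tally.shrink(x=59/5) => -59/5
-- 2. tally.tell() => -59/5
-- 3. kalendar.monthend() => 1787-08-31
-- 4. tally.flip() => 59/5
-- 5. kalendar.yhop(n=-6) => 1781-08-31


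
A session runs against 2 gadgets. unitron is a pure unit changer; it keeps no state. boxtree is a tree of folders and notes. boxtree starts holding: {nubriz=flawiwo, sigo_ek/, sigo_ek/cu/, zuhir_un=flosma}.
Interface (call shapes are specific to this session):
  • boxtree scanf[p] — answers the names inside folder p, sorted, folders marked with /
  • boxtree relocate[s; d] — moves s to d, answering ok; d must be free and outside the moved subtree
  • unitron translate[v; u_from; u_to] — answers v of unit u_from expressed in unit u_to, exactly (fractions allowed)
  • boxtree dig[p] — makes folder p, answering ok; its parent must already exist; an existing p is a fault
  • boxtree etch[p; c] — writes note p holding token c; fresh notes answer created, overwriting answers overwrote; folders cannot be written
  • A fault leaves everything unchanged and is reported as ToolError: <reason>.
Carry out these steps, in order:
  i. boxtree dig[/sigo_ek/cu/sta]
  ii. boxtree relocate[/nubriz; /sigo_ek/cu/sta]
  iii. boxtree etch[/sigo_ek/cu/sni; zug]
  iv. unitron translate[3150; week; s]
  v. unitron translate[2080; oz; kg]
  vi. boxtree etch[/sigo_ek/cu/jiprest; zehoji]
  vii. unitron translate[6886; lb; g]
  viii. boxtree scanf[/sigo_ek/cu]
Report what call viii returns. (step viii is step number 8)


-- 1. boxtree dig(p→/sigo_ek/cu/sta) ~> ok
-- 2. boxtree relocate(s→/nubriz, d→/sigo_ek/cu/sta) ~> ToolError: exists
-- 3. boxtree etch(p→/sigo_ek/cu/sni, c→zug) ~> created
-- 4. unitron translate(v→3150, u_from→week, u_to→s) ~> 1905120000
-- 5. unitron translate(v→2080, u_from→oz, u_to→kg) ~> 589670081/10000000
-- 6. boxtree etch(p→/sigo_ek/cu/jiprest, c→zehoji) ~> created
-- 7. unitron translate(v→6886, u_from→lb, u_to→g) ~> 156171852991/50000
-- 8. boxtree scanf(p→/sigo_ek/cu) ~> [jiprest, sni, sta/]

Answer: [jiprest, sni, sta/]


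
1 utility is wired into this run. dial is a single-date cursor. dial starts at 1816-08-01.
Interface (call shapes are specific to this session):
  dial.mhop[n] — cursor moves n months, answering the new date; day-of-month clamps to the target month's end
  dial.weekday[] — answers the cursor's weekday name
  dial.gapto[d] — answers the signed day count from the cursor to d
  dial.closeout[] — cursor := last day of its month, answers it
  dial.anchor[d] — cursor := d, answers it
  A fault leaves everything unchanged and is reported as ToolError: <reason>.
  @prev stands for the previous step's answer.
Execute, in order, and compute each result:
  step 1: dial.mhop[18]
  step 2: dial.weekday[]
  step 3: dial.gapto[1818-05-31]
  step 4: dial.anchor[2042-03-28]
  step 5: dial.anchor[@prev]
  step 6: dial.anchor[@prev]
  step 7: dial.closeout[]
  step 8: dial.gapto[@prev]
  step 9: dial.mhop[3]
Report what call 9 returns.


% mhop 18
:: 1818-02-01
% weekday
:: Sunday
% gapto 1818-05-31
:: 119
% anchor 2042-03-28
:: 2042-03-28
% anchor @prev
:: 2042-03-28
% anchor @prev
:: 2042-03-28
% closeout
:: 2042-03-31
% gapto @prev
:: 0
% mhop 3
:: 2042-06-30

Answer: 2042-06-30


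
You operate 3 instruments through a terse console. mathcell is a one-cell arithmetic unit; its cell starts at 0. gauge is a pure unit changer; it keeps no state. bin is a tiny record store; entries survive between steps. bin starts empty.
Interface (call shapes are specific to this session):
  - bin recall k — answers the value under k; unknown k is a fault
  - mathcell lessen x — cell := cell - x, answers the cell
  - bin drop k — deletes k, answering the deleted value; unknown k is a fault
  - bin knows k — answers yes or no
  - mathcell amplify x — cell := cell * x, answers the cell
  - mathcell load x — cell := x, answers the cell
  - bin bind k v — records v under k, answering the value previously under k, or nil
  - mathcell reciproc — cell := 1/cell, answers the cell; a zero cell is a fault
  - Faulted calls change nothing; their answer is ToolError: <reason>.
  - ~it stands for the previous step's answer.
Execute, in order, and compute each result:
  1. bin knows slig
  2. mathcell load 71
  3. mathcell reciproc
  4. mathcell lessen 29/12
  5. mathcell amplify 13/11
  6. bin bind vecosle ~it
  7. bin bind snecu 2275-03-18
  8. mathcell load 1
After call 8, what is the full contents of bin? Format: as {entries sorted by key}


Answer: {snecu=2275-03-18, vecosle=-26611/9372}

Derivation:
-- 1. bin knows(k='slig') == no
-- 2. mathcell load(x='71') == 71
-- 3. mathcell reciproc() == 1/71
-- 4. mathcell lessen(x='29/12') == -2047/852
-- 5. mathcell amplify(x='13/11') == -26611/9372
-- 6. bin bind(k='vecosle', v='~it') == nil
-- 7. bin bind(k='snecu', v='2275-03-18') == nil
-- 8. mathcell load(x='1') == 1


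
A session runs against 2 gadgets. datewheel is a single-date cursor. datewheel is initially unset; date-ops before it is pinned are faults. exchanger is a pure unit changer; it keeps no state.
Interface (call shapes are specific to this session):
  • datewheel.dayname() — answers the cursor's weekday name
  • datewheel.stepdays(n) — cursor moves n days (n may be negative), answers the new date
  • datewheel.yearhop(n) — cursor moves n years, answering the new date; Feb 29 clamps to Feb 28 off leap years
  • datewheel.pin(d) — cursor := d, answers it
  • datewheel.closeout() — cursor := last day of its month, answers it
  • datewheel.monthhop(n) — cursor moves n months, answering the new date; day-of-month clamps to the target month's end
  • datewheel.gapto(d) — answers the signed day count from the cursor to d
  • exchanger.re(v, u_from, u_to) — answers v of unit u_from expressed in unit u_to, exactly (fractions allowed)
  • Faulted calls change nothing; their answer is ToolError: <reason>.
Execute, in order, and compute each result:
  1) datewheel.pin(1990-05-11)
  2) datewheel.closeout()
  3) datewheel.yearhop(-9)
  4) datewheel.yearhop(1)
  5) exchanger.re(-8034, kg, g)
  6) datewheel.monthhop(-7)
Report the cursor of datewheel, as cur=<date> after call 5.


Do: pin[1990-05-11]
See: 1990-05-11
Do: closeout[]
See: 1990-05-31
Do: yearhop[-9]
See: 1981-05-31
Do: yearhop[1]
See: 1982-05-31
Do: re[-8034; kg; g]
See: -8034000
Do: monthhop[-7]
See: 1981-10-31

Answer: cur=1982-05-31


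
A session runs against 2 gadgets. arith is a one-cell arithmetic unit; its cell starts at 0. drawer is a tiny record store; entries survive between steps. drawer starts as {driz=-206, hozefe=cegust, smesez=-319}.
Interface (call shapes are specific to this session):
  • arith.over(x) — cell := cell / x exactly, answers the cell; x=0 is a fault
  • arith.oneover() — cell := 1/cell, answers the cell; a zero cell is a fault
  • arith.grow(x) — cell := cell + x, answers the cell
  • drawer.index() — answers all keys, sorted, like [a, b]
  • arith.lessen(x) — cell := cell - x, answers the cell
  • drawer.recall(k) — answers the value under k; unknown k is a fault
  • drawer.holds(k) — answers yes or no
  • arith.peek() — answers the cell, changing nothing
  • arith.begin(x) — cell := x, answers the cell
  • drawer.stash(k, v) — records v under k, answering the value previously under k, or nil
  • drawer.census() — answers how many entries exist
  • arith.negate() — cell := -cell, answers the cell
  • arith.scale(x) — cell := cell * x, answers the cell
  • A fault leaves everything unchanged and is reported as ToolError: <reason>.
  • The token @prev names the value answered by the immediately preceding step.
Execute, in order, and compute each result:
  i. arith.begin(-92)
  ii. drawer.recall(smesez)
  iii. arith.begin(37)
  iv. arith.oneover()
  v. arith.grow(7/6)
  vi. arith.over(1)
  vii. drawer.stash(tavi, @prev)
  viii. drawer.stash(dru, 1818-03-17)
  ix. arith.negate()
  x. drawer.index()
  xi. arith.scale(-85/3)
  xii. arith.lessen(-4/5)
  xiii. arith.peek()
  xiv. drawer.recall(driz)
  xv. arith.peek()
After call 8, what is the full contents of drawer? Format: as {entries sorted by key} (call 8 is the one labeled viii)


% arith.begin(-92) => -92
% drawer.recall(smesez) => -319
% arith.begin(37) => 37
% arith.oneover() => 1/37
% arith.grow(7/6) => 265/222
% arith.over(1) => 265/222
% drawer.stash(tavi, @prev) => nil
% drawer.stash(dru, 1818-03-17) => nil
% arith.negate() => -265/222
% drawer.index() => [driz, dru, hozefe, smesez, tavi]
% arith.scale(-85/3) => 22525/666
% arith.lessen(-4/5) => 115289/3330
% arith.peek() => 115289/3330
% drawer.recall(driz) => -206
% arith.peek() => 115289/3330

Answer: {driz=-206, dru=1818-03-17, hozefe=cegust, smesez=-319, tavi=265/222}


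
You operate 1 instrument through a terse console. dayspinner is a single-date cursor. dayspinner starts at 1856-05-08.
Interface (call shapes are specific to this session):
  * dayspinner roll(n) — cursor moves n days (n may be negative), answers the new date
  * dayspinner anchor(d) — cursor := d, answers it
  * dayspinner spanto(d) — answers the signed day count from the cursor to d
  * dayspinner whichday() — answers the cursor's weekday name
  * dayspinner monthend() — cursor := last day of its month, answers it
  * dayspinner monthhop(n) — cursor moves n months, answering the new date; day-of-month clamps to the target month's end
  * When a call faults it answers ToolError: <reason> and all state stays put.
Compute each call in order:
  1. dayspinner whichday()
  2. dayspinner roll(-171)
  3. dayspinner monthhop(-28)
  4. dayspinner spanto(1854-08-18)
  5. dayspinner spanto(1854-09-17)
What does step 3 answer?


I invoke dayspinner whichday(), giving Thursday.
Invoking dayspinner roll(n: -171), which returns 1855-11-19.
Invoking dayspinner monthhop(n: -28), which returns 1853-07-19.
Then dayspinner spanto(d: 1854-08-18), and see 395.
Calling dayspinner spanto(d: 1854-09-17), yielding 425.

Answer: 1853-07-19


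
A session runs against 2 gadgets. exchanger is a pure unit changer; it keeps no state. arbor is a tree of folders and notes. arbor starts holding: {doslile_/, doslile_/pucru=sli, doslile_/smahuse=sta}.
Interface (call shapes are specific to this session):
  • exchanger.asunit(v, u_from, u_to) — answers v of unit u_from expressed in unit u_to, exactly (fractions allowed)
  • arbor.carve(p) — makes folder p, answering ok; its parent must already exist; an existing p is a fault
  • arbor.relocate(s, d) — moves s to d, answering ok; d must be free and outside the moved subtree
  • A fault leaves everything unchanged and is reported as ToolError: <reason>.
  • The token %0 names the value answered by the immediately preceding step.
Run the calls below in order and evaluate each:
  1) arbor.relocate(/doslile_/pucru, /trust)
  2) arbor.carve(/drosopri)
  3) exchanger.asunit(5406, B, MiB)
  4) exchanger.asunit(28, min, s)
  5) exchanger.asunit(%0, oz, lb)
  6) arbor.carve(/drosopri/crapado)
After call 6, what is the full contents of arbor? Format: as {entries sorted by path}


Answer: {doslile_/, doslile_/smahuse=sta, drosopri/, drosopri/crapado/, trust=sli}

Derivation:
·→ relocate(s: /doslile_/pucru, d: /trust)
·← ok
·→ carve(p: /drosopri)
·← ok
·→ asunit(v: 5406, u_from: B, u_to: MiB)
·← 2703/524288
·→ asunit(v: 28, u_from: min, u_to: s)
·← 1680
·→ asunit(v: %0, u_from: oz, u_to: lb)
·← 105
·→ carve(p: /drosopri/crapado)
·← ok


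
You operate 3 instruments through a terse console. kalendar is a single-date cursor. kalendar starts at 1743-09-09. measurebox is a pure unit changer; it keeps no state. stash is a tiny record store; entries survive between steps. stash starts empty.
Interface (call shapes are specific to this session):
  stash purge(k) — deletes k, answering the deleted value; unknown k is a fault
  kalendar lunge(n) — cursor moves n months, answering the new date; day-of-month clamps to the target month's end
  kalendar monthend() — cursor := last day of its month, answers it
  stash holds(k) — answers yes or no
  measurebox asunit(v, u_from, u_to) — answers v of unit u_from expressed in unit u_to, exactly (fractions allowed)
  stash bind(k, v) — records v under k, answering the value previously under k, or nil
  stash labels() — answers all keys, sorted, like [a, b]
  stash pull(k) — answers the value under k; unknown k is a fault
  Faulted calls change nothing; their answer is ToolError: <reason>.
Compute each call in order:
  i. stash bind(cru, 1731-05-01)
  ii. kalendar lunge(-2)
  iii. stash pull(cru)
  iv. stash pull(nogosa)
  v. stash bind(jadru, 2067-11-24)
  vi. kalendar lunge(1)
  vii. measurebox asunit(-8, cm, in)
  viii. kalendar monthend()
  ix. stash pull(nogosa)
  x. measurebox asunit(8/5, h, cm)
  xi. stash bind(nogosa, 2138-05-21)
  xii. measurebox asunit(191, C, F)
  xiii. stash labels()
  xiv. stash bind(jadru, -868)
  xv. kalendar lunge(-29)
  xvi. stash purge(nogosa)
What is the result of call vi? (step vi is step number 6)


CALL stash bind[k→cru; v→1731-05-01]
RET  nil
CALL kalendar lunge[n→-2]
RET  1743-07-09
CALL stash pull[k→cru]
RET  1731-05-01
CALL stash pull[k→nogosa]
RET  ToolError: no such key nogosa
CALL stash bind[k→jadru; v→2067-11-24]
RET  nil
CALL kalendar lunge[n→1]
RET  1743-08-09
CALL measurebox asunit[v→-8; u_from→cm; u_to→in]
RET  -400/127
CALL kalendar monthend[]
RET  1743-08-31
CALL stash pull[k→nogosa]
RET  ToolError: no such key nogosa
CALL measurebox asunit[v→8/5; u_from→h; u_to→cm]
RET  ToolError: incompatible units
CALL stash bind[k→nogosa; v→2138-05-21]
RET  nil
CALL measurebox asunit[v→191; u_from→C; u_to→F]
RET  1879/5
CALL stash labels[]
RET  [cru, jadru, nogosa]
CALL stash bind[k→jadru; v→-868]
RET  2067-11-24
CALL kalendar lunge[n→-29]
RET  1741-03-31
CALL stash purge[k→nogosa]
RET  2138-05-21

Answer: 1743-08-09


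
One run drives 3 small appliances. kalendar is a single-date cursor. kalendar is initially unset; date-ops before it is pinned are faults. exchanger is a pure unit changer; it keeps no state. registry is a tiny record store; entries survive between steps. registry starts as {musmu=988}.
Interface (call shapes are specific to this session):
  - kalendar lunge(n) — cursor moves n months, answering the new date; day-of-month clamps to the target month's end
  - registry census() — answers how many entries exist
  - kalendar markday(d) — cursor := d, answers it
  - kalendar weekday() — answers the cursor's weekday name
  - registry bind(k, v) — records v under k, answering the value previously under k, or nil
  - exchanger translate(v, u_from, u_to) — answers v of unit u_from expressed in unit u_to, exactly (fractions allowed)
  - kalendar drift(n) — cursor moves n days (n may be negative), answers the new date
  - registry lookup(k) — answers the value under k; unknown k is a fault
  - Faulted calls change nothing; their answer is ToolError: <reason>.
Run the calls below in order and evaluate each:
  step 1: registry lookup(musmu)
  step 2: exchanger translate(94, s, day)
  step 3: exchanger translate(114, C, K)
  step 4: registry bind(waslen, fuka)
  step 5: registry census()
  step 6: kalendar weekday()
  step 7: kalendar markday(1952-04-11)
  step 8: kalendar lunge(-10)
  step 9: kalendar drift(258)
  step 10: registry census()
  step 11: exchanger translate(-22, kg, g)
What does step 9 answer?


~$ registry lookup k='musmu'
  988
~$ exchanger translate v='94' u_from='s' u_to='day'
  47/43200
~$ exchanger translate v='114' u_from='C' u_to='K'
  7743/20
~$ registry bind k='waslen' v='fuka'
  nil
~$ registry census
  2
~$ kalendar weekday
  ToolError: no date set
~$ kalendar markday d='1952-04-11'
  1952-04-11
~$ kalendar lunge n='-10'
  1951-06-11
~$ kalendar drift n='258'
  1952-02-24
~$ registry census
  2
~$ exchanger translate v='-22' u_from='kg' u_to='g'
  -22000

Answer: 1952-02-24


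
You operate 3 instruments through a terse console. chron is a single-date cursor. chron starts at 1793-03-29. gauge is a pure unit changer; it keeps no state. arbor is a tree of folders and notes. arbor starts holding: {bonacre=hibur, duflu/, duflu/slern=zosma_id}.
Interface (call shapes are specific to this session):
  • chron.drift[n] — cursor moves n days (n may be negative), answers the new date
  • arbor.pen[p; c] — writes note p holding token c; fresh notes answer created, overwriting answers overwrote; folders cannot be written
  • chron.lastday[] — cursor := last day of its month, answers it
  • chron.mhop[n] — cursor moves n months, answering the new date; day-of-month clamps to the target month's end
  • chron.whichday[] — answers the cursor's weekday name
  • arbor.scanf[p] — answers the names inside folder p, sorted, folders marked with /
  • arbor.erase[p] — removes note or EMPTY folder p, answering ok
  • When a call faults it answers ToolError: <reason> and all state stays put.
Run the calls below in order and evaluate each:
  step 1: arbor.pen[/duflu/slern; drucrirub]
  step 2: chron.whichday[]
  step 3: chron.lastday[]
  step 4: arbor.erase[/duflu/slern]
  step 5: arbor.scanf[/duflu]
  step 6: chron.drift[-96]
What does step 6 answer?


Answer: 1792-12-25

Derivation:
→ arbor.pen(p=/duflu/slern, c=drucrirub)
← overwrote
→ chron.whichday()
← Friday
→ chron.lastday()
← 1793-03-31
→ arbor.erase(p=/duflu/slern)
← ok
→ arbor.scanf(p=/duflu)
← []
→ chron.drift(n=-96)
← 1792-12-25


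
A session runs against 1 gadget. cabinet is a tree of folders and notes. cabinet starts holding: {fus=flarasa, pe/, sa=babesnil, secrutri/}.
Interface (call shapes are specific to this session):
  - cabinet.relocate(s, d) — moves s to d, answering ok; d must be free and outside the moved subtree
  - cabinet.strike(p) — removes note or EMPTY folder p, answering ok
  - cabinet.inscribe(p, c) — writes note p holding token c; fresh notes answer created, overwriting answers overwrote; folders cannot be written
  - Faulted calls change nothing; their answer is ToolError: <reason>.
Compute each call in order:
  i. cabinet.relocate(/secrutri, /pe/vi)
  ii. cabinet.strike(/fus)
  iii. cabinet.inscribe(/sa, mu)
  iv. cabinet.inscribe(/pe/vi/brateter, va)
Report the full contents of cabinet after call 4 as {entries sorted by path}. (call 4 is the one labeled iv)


[in] cabinet.relocate s=/secrutri d=/pe/vi
[out] ok
[in] cabinet.strike p=/fus
[out] ok
[in] cabinet.inscribe p=/sa c=mu
[out] overwrote
[in] cabinet.inscribe p=/pe/vi/brateter c=va
[out] created

Answer: {pe/, pe/vi/, pe/vi/brateter=va, sa=mu}


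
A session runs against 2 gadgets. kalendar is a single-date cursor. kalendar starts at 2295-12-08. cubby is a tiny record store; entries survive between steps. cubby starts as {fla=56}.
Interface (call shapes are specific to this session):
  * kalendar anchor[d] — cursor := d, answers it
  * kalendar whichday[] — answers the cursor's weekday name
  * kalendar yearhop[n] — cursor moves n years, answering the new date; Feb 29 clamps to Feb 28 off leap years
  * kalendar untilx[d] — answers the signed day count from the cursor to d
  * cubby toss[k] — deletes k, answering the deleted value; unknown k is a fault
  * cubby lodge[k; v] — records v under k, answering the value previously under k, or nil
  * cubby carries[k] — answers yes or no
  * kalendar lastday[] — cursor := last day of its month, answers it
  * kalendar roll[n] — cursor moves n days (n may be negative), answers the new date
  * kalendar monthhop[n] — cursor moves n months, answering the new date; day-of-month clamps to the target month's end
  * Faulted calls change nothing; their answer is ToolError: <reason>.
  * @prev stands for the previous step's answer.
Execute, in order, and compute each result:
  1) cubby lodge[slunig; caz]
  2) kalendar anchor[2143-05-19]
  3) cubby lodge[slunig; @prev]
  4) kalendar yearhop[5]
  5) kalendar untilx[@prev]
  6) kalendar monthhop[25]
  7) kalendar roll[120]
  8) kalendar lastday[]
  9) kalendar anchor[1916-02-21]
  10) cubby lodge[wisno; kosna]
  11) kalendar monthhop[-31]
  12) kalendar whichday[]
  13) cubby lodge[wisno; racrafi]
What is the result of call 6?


Answer: 2150-06-19

Derivation:
·→ cubby lodge(k=slunig, v=caz)
·← nil
·→ kalendar anchor(d=2143-05-19)
·← 2143-05-19
·→ cubby lodge(k=slunig, v=@prev)
·← caz
·→ kalendar yearhop(n=5)
·← 2148-05-19
·→ kalendar untilx(d=@prev)
·← 0
·→ kalendar monthhop(n=25)
·← 2150-06-19
·→ kalendar roll(n=120)
·← 2150-10-17
·→ kalendar lastday()
·← 2150-10-31
·→ kalendar anchor(d=1916-02-21)
·← 1916-02-21
·→ cubby lodge(k=wisno, v=kosna)
·← nil
·→ kalendar monthhop(n=-31)
·← 1913-07-21
·→ kalendar whichday()
·← Monday
·→ cubby lodge(k=wisno, v=racrafi)
·← kosna


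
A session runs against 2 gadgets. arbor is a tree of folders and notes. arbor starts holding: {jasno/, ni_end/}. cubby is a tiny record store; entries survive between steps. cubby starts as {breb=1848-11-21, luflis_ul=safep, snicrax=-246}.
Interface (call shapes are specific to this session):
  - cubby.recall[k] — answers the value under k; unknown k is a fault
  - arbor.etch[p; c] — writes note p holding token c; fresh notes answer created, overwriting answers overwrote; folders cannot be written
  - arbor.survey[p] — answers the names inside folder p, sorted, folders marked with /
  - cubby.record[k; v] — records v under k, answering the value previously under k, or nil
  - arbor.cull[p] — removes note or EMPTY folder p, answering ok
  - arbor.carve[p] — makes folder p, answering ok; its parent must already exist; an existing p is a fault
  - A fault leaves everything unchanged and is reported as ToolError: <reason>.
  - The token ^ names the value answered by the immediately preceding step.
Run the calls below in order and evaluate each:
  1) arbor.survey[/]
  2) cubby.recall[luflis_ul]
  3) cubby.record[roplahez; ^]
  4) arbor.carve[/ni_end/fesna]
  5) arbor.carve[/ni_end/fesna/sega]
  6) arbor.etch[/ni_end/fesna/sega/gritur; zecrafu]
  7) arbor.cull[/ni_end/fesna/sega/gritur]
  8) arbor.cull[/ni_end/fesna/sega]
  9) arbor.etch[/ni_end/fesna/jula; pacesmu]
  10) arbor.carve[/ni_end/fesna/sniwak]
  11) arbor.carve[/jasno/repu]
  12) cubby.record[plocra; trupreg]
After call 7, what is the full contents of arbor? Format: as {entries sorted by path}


Answer: {jasno/, ni_end/, ni_end/fesna/, ni_end/fesna/sega/}

Derivation:
;; survey(p: /) : [jasno/, ni_end/]
;; recall(k: luflis_ul) : safep
;; record(k: roplahez, v: ^) : nil
;; carve(p: /ni_end/fesna) : ok
;; carve(p: /ni_end/fesna/sega) : ok
;; etch(p: /ni_end/fesna/sega/gritur, c: zecrafu) : created
;; cull(p: /ni_end/fesna/sega/gritur) : ok
;; cull(p: /ni_end/fesna/sega) : ok
;; etch(p: /ni_end/fesna/jula, c: pacesmu) : created
;; carve(p: /ni_end/fesna/sniwak) : ok
;; carve(p: /jasno/repu) : ok
;; record(k: plocra, v: trupreg) : nil


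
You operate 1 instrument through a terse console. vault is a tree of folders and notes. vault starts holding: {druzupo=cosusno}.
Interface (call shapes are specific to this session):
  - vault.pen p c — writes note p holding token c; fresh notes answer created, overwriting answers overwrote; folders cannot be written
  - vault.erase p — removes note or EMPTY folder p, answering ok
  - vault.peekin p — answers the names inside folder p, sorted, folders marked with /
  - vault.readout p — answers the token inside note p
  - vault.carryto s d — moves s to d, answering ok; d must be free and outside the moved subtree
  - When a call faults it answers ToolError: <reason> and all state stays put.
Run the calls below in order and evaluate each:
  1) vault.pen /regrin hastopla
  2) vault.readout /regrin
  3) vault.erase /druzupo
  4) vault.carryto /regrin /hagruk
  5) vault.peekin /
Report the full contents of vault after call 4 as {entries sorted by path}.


Answer: {hagruk=hastopla}

Derivation:
$ vault.pen p='/regrin' c='hastopla'
  created
$ vault.readout p='/regrin'
  hastopla
$ vault.erase p='/druzupo'
  ok
$ vault.carryto s='/regrin' d='/hagruk'
  ok
$ vault.peekin p='/'
  [hagruk]


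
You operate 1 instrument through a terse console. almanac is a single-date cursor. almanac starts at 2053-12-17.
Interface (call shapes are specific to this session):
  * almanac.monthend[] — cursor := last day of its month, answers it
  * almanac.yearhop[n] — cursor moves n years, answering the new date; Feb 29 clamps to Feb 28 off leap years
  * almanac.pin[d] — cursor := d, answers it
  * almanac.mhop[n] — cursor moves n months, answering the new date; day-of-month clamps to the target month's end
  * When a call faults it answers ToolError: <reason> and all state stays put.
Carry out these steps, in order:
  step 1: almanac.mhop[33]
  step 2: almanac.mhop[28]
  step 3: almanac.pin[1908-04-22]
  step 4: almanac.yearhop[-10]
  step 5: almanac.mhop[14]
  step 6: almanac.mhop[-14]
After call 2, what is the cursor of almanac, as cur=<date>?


Answer: cur=2059-01-17

Derivation:
==> mhop(n=33)
<== 2056-09-17
==> mhop(n=28)
<== 2059-01-17
==> pin(d=1908-04-22)
<== 1908-04-22
==> yearhop(n=-10)
<== 1898-04-22
==> mhop(n=14)
<== 1899-06-22
==> mhop(n=-14)
<== 1898-04-22


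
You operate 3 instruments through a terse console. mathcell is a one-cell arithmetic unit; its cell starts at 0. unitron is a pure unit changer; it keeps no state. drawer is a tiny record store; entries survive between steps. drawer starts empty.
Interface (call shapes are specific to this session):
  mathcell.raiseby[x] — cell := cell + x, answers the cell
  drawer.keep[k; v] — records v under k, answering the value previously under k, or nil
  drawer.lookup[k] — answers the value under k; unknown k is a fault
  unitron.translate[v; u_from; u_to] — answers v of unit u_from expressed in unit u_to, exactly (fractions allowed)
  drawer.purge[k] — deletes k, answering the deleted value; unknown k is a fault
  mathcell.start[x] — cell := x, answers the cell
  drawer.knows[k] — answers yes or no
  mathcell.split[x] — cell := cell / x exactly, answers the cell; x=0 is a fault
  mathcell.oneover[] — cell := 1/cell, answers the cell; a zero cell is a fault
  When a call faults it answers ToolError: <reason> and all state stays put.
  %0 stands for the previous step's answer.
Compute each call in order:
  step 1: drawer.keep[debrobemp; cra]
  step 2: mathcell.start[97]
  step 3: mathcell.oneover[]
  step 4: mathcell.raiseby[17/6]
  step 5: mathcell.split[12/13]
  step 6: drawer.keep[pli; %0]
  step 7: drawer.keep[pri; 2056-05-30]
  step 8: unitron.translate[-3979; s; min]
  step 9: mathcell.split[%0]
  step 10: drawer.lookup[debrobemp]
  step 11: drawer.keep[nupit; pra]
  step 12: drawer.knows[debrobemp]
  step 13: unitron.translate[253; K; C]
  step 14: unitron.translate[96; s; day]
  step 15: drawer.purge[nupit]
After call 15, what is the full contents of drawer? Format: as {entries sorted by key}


→ keep(k='debrobemp', v='cra')
← nil
→ start(x='97')
← 97
→ oneover()
← 1/97
→ raiseby(x='17/6')
← 1655/582
→ split(x='12/13')
← 21515/6984
→ keep(k='pli', v='%0')
← nil
→ keep(k='pri', v='2056-05-30')
← nil
→ translate(v='-3979', u_from='s', u_to='min')
← -3979/60
→ split(x='%0')
← -107575/2315778
→ lookup(k='debrobemp')
← cra
→ keep(k='nupit', v='pra')
← nil
→ knows(k='debrobemp')
← yes
→ translate(v='253', u_from='K', u_to='C')
← -403/20
→ translate(v='96', u_from='s', u_to='day')
← 1/900
→ purge(k='nupit')
← pra

Answer: {debrobemp=cra, pli=21515/6984, pri=2056-05-30}
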